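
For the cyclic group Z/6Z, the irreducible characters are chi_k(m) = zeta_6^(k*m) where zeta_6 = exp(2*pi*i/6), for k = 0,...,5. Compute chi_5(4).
chi_5(4) = zeta_6^20 = exp(2*I*pi/3)

Explanation: chi_5(4) = zeta_6^(5*4) = zeta_6^20. Since zeta_6^6 = 1, this equals zeta_6^2 = exp(2*pi*i*2/6) = exp(2*I*pi/3).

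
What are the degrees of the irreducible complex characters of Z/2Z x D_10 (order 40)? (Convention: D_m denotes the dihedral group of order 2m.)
Dimensions: 1, 1, 1, 1, 1, 1, 1, 1, 2, 2, 2, 2, 2, 2, 2, 2

Working: There are 16 irreducibles (= number of conjugacy classes). Their dimensions d_i satisfy sum d_i^2 = |G| = 40: 1 + 1 + 1 + 1 + 1 + 1 + 1 + 1 + 4 + 4 + 4 + 4 + 4 + 4 + 4 + 4 = 40. (For the product with Z/2Z: each of the 2 1-dim characters of Z/2Z tensors with each irrep of D_10, giving 2 copies of each D_10-dimension.)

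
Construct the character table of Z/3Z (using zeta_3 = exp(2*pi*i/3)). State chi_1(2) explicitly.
Character table of Z/3Z (irreps indexed chi_0,...,chi_2 with chi_k(m) = zeta_3^(k*m), zeta_3 = exp(2*pi*i/3)):
  irrep \ class  {0} (size 1)  {1} (size 1)    {2} (size 1)  
  chi_0          1             1               1             
  chi_1          1             exp(2*I*pi/3)   exp(-2*I*pi/3)
  chi_2          1             exp(-2*I*pi/3)  exp(2*I*pi/3) 

Spot check: chi_1(2) = zeta_3^(1*2) = zeta_3^2 = exp(-2*I*pi/3).

Details: Z/3Z is abelian, so all 3 irreducible complex representations are 1-dimensional. They are given by chi_k(m) = zeta_3^(k*m) for k = 0,...,2. Row orthogonality: sum_m chi_k(m) conj(chi_l(m)) = 3 * [k = l].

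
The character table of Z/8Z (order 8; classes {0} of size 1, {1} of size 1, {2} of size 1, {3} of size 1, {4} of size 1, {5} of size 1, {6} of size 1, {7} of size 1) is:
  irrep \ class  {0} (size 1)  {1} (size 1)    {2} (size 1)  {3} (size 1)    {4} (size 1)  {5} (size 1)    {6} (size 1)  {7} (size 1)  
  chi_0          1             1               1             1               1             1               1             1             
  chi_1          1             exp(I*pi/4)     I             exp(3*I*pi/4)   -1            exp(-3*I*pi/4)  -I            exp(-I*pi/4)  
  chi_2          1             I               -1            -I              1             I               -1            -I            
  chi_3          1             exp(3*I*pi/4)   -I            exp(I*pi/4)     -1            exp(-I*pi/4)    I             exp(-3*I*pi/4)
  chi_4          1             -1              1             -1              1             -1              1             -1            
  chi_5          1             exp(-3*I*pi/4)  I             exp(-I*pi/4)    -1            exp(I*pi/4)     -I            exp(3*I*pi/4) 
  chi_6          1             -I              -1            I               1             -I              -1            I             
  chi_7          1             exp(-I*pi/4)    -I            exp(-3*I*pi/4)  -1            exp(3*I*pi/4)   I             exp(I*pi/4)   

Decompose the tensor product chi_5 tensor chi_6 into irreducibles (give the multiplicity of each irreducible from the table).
chi_5 tensor chi_6 = chi_3 (all other irreducibles have multiplicity 0).

Solution. The character of a tensor product is the pointwise product (chi_5 * chi_6)(C) = chi_5(C) * chi_6(C):
  {0}: (1)*(1), {1}: (exp(-3*I*pi/4))*(-I), {2}: (I)*(-1), {3}: (exp(-I*pi/4))*(I), {4}: (-1)*(1), {5}: (exp(I*pi/4))*(-I), {6}: (-I)*(-1), {7}: (exp(3*I*pi/4))*(I)
so (chi_5 * chi_6) takes values
  {0} -> 1, {1} -> -exp(-I*pi/4), {2} -> -I, {3} -> exp(I*pi/4), {4} -> -1, {5} -> -exp(3*I*pi/4), {6} -> I, {7} -> exp(-3*I*pi/4).
Now take the inner product of this character with each irreducible chi from the table, <chi_5*chi_6, chi> = (1/8) sum_C |C| (chi_5*chi_6)(C) conj(chi(C)):
  <chi_5*chi_6, chi_0> = (1/8)[1*(1)*conj(1) + 1*(-exp(-I*pi/4))*conj(1) + 1*(-I)*conj(1) + 1*(exp(I*pi/4))*conj(1) + 1*(-1)*conj(1) + 1*(-exp(3*I*pi/4))*conj(1) + 1*(I)*conj(1) + 1*(exp(-3*I*pi/4))*conj(1)]
      = (1/8)[(1) + (-exp(-I*pi/4)) + (-I) + (exp(I*pi/4)) + (-1) + (-exp(3*I*pi/4)) + (I) + (exp(-3*I*pi/4))] = 0/8 = 0
  <chi_5*chi_6, chi_1> = (1/8)[1*(1)*conj(1) + 1*(-exp(-I*pi/4))*conj(exp(I*pi/4)) + 1*(-I)*conj(I) + 1*(exp(I*pi/4))*conj(exp(3*I*pi/4)) + 1*(-1)*conj(-1) + 1*(-exp(3*I*pi/4))*conj(exp(-3*I*pi/4)) + 1*(I)*conj(-I) + 1*(exp(-3*I*pi/4))*conj(exp(-I*pi/4))]
      = (1/8)[(1) + (I) + (-1) + (-I) + (1) + (I) + (-1) + (-I)] = 0/8 = 0
  <chi_5*chi_6, chi_2> = (1/8)[1*(1)*conj(1) + 1*(-exp(-I*pi/4))*conj(I) + 1*(-I)*conj(-1) + 1*(exp(I*pi/4))*conj(-I) + 1*(-1)*conj(1) + 1*(-exp(3*I*pi/4))*conj(I) + 1*(I)*conj(-1) + 1*(exp(-3*I*pi/4))*conj(-I)]
      = (1/8)[(1) + (exp(I*pi/4)) + (I) + (exp(3*I*pi/4)) + (-1) + (exp(-3*I*pi/4)) + (-I) + (exp(-I*pi/4))] = 0/8 = 0
  <chi_5*chi_6, chi_3> = (1/8)[1*(1)*conj(1) + 1*(-exp(-I*pi/4))*conj(exp(3*I*pi/4)) + 1*(-I)*conj(-I) + 1*(exp(I*pi/4))*conj(exp(I*pi/4)) + 1*(-1)*conj(-1) + 1*(-exp(3*I*pi/4))*conj(exp(-I*pi/4)) + 1*(I)*conj(I) + 1*(exp(-3*I*pi/4))*conj(exp(-3*I*pi/4))]
      = (1/8)[(1) + (1) + (1) + (1) + (1) + (1) + (1) + (1)] = 8/8 = 1
  <chi_5*chi_6, chi_4> = (1/8)[1*(1)*conj(1) + 1*(-exp(-I*pi/4))*conj(-1) + 1*(-I)*conj(1) + 1*(exp(I*pi/4))*conj(-1) + 1*(-1)*conj(1) + 1*(-exp(3*I*pi/4))*conj(-1) + 1*(I)*conj(1) + 1*(exp(-3*I*pi/4))*conj(-1)]
      = (1/8)[(1) + (exp(-I*pi/4)) + (-I) + (-exp(I*pi/4)) + (-1) + (exp(3*I*pi/4)) + (I) + (-exp(-3*I*pi/4))] = 0/8 = 0
  <chi_5*chi_6, chi_5> = (1/8)[1*(1)*conj(1) + 1*(-exp(-I*pi/4))*conj(exp(-3*I*pi/4)) + 1*(-I)*conj(I) + 1*(exp(I*pi/4))*conj(exp(-I*pi/4)) + 1*(-1)*conj(-1) + 1*(-exp(3*I*pi/4))*conj(exp(I*pi/4)) + 1*(I)*conj(-I) + 1*(exp(-3*I*pi/4))*conj(exp(3*I*pi/4))]
      = (1/8)[(1) + (-I) + (-1) + (I) + (1) + (-I) + (-1) + (I)] = 0/8 = 0
  <chi_5*chi_6, chi_6> = (1/8)[1*(1)*conj(1) + 1*(-exp(-I*pi/4))*conj(-I) + 1*(-I)*conj(-1) + 1*(exp(I*pi/4))*conj(I) + 1*(-1)*conj(1) + 1*(-exp(3*I*pi/4))*conj(-I) + 1*(I)*conj(-1) + 1*(exp(-3*I*pi/4))*conj(I)]
      = (1/8)[(1) + (-exp(I*pi/4)) + (I) + (-exp(3*I*pi/4)) + (-1) + (-exp(-3*I*pi/4)) + (-I) + (-exp(-I*pi/4))] = 0/8 = 0
  <chi_5*chi_6, chi_7> = (1/8)[1*(1)*conj(1) + 1*(-exp(-I*pi/4))*conj(exp(-I*pi/4)) + 1*(-I)*conj(-I) + 1*(exp(I*pi/4))*conj(exp(-3*I*pi/4)) + 1*(-1)*conj(-1) + 1*(-exp(3*I*pi/4))*conj(exp(3*I*pi/4)) + 1*(I)*conj(I) + 1*(exp(-3*I*pi/4))*conj(exp(I*pi/4))]
      = (1/8)[(1) + (-1) + (1) + (-1) + (1) + (-1) + (1) + (-1)] = 0/8 = 0
(Exp terms are combined using exp(i*s)*conj(exp(i*t)) = exp(i*(s-t)), and sums of them are collapsed using the identity that for every m > 1 the m distinct m-th roots of unity sum to 0, e.g. 1 + exp(2*I*pi/3) + exp(-2*I*pi/3) = 0.)
Hence the multiplicities are chi_3: 1. Dimension check: dim(chi_5)*dim(chi_6) = 1*1 = 1 and sum (mult * dim) = 1*1 = 1.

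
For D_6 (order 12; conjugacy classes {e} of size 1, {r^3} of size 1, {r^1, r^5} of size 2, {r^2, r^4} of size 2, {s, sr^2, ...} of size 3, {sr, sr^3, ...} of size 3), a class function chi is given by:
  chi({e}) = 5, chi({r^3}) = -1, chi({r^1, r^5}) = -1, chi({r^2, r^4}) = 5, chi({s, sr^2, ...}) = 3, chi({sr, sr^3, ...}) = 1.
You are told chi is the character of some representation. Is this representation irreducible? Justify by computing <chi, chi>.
Not irreducible (reducible): <chi, chi> = 9 > 1.

Why: <chi, chi> = (1/|G|) sum_C |C| * |chi(C)|^2 = (1/12)[1*|5|^2 + 1*|-1|^2 + 2*|-1|^2 + 2*|5|^2 + 3*|3|^2 + 3*|1|^2]
  = (1/12)[(25) + (1) + (2) + (50) + (27) + (3)] = 108/12 = 9.
A character is irreducible iff <chi, chi> = 1, so this representation is reducible.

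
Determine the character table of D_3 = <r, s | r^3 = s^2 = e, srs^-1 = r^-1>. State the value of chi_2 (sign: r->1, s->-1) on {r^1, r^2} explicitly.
Conjugacy classes: {e} of size 1, {r^1, r^2} of size 2, {s, sr, ..., sr^2} of size 3.
Character table:
  irrep \ class              {e} (size 1)  {r^1, r^2} (size 2)  {s, sr, ..., sr^2} (size 3)
  chi_1 (triv)               1             1                    1                          
  chi_2 (sign: r->1, s->-1)  1             1                    -1                         
  chi_3 (2d, j=1)            2             -1                   0                          

Spot check: chi_2 (sign: r->1, s->-1) on {r^1, r^2} = 1.

Reasoning: D_3 has order 2*3 = 6 with 3 conjugacy classes, hence 3 irreducibles. Sum of squared dims 1 + 1 + 4 = 6 = |G|. Linear characters come from the abelianisation; the 2-dimensional irreps have character r^k -> 2*cos(2*pi*j*k/3), reflections -> 0.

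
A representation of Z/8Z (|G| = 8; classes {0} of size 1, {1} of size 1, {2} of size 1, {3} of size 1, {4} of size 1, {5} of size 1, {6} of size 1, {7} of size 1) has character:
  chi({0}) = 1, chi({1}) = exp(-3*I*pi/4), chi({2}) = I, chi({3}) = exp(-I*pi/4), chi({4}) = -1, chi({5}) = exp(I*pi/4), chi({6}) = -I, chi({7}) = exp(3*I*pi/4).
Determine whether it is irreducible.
Irreducible: <chi, chi> = 1.

Working: <chi, chi> = (1/|G|) sum_C |C| * |chi(C)|^2 = (1/8)[1*|1|^2 + 1*|exp(-3*I*pi/4)|^2 + 1*|I|^2 + 1*|exp(-I*pi/4)|^2 + 1*|-1|^2 + 1*|exp(I*pi/4)|^2 + 1*|-I|^2 + 1*|exp(3*I*pi/4)|^2]
  = (1/8)[(1) + (1) + (1) + (1) + (1) + (1) + (1) + (1)] = 8/8 = 1.
(Exp terms are combined using exp(i*s)*conj(exp(i*t)) = exp(i*(s-t)), and sums of them are collapsed using the identity that for every m > 1 the m distinct m-th roots of unity sum to 0, e.g. 1 + exp(2*I*pi/3) + exp(-2*I*pi/3) = 0.)
A character is irreducible iff <chi, chi> = 1, so this representation is irreducible.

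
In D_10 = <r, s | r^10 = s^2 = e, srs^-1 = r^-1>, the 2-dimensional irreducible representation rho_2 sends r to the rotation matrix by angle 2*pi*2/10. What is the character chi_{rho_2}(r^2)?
chi_{rho_2}(r^2) = 2*cos(2*pi*2*2/10) = -sqrt(5)/2 - 1/2

Solution. rho_2(r^2) is rotation by angle 2*pi*2*2/10, whose trace is 2*cos(2*pi*2*2/10) = -sqrt(5)/2 - 1/2.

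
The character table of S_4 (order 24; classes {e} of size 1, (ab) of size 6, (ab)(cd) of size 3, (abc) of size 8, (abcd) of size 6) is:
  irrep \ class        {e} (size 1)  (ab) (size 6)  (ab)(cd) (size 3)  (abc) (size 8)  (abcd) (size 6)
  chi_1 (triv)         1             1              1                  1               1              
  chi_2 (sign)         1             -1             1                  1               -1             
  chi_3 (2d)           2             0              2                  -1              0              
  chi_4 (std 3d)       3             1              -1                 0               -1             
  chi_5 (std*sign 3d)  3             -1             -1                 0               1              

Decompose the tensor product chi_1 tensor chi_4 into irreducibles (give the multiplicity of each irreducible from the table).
chi_1 tensor chi_4 = chi_4 (all other irreducibles have multiplicity 0).

Proof sketch: The character of a tensor product is the pointwise product (chi_1 * chi_4)(C) = chi_1(C) * chi_4(C):
  {e}: (1)*(3), (ab): (1)*(1), (ab)(cd): (1)*(-1), (abc): (1)*(0), (abcd): (1)*(-1)
so (chi_1 * chi_4) takes values
  {e} -> 3, (ab) -> 1, (ab)(cd) -> -1, (abc) -> 0, (abcd) -> -1.
Now take the inner product of this character with each irreducible chi from the table, <chi_1*chi_4, chi> = (1/24) sum_C |C| (chi_1*chi_4)(C) conj(chi(C)):
  <chi_1*chi_4, chi_1> = (1/24)[1*(3)*conj(1) + 6*(1)*conj(1) + 3*(-1)*conj(1) + 8*(0)*conj(1) + 6*(-1)*conj(1)]
      = (1/24)[(3) + (6) + (-3) + (0) + (-6)] = 0/24 = 0
  <chi_1*chi_4, chi_2> = (1/24)[1*(3)*conj(1) + 6*(1)*conj(-1) + 3*(-1)*conj(1) + 8*(0)*conj(1) + 6*(-1)*conj(-1)]
      = (1/24)[(3) + (-6) + (-3) + (0) + (6)] = 0/24 = 0
  <chi_1*chi_4, chi_3> = (1/24)[1*(3)*conj(2) + 6*(1)*conj(0) + 3*(-1)*conj(2) + 8*(0)*conj(-1) + 6*(-1)*conj(0)]
      = (1/24)[(6) + (0) + (-6) + (0) + (0)] = 0/24 = 0
  <chi_1*chi_4, chi_4> = (1/24)[1*(3)*conj(3) + 6*(1)*conj(1) + 3*(-1)*conj(-1) + 8*(0)*conj(0) + 6*(-1)*conj(-1)]
      = (1/24)[(9) + (6) + (3) + (0) + (6)] = 24/24 = 1
  <chi_1*chi_4, chi_5> = (1/24)[1*(3)*conj(3) + 6*(1)*conj(-1) + 3*(-1)*conj(-1) + 8*(0)*conj(0) + 6*(-1)*conj(1)]
      = (1/24)[(9) + (-6) + (3) + (0) + (-6)] = 0/24 = 0
Hence the multiplicities are chi_4: 1. Dimension check: dim(chi_1)*dim(chi_4) = 1*3 = 3 and sum (mult * dim) = 1*3 = 3.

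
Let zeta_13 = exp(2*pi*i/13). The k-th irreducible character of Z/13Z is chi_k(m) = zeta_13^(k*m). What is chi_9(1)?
chi_9(1) = zeta_13^9 = exp(-8*I*pi/13)

Why: chi_9(1) = zeta_13^(9*1) = zeta_13^9. Since zeta_13^13 = 1, this equals zeta_13^9 = exp(2*pi*i*9/13) = exp(-8*I*pi/13).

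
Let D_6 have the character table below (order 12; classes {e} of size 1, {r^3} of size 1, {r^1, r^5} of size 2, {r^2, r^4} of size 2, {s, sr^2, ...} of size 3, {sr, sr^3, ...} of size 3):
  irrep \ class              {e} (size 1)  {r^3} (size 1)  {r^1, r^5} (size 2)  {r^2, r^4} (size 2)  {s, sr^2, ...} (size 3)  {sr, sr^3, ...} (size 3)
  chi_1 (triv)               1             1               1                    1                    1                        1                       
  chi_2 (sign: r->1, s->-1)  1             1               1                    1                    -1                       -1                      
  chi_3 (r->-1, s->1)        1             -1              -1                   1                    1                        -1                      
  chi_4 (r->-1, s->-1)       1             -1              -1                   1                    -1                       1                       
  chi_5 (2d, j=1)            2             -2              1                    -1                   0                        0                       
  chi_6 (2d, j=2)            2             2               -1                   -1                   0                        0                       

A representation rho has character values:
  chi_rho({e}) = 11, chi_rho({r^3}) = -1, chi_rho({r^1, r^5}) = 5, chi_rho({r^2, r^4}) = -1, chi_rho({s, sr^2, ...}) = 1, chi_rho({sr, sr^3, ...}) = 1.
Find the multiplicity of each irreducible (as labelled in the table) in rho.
Multiplicities: chi_1: 2, chi_2: 1, chi_3: 0, chi_4: 0, chi_5: 3, chi_6: 1.

Working: Use <chi_rho, chi> = (1/|G|) sum_C |C| * chi_rho(C) * conj(chi(C)) with |G| = 12 for each irreducible chi in the table:
  <chi_rho, chi_1> = (1/12)[1*(11)*conj(1) + 1*(-1)*conj(1) + 2*(5)*conj(1) + 2*(-1)*conj(1) + 3*(1)*conj(1) + 3*(1)*conj(1)]
      = (1/12)[(11) + (-1) + (10) + (-2) + (3) + (3)] = 24/12 = 2
  <chi_rho, chi_2> = (1/12)[1*(11)*conj(1) + 1*(-1)*conj(1) + 2*(5)*conj(1) + 2*(-1)*conj(1) + 3*(1)*conj(-1) + 3*(1)*conj(-1)]
      = (1/12)[(11) + (-1) + (10) + (-2) + (-3) + (-3)] = 12/12 = 1
  <chi_rho, chi_3> = (1/12)[1*(11)*conj(1) + 1*(-1)*conj(-1) + 2*(5)*conj(-1) + 2*(-1)*conj(1) + 3*(1)*conj(1) + 3*(1)*conj(-1)]
      = (1/12)[(11) + (1) + (-10) + (-2) + (3) + (-3)] = 0/12 = 0
  <chi_rho, chi_4> = (1/12)[1*(11)*conj(1) + 1*(-1)*conj(-1) + 2*(5)*conj(-1) + 2*(-1)*conj(1) + 3*(1)*conj(-1) + 3*(1)*conj(1)]
      = (1/12)[(11) + (1) + (-10) + (-2) + (-3) + (3)] = 0/12 = 0
  <chi_rho, chi_5> = (1/12)[1*(11)*conj(2) + 1*(-1)*conj(-2) + 2*(5)*conj(1) + 2*(-1)*conj(-1) + 3*(1)*conj(0) + 3*(1)*conj(0)]
      = (1/12)[(22) + (2) + (10) + (2) + (0) + (0)] = 36/12 = 3
  <chi_rho, chi_6> = (1/12)[1*(11)*conj(2) + 1*(-1)*conj(2) + 2*(5)*conj(-1) + 2*(-1)*conj(-1) + 3*(1)*conj(0) + 3*(1)*conj(0)]
      = (1/12)[(22) + (-2) + (-10) + (2) + (0) + (0)] = 12/12 = 1
Dimension check: dim(rho) = sum (mult * dim) = 2*1 + 1*1 + 0*1 + 0*1 + 3*2 + 1*2 = 11 = chi_rho(e) = 11.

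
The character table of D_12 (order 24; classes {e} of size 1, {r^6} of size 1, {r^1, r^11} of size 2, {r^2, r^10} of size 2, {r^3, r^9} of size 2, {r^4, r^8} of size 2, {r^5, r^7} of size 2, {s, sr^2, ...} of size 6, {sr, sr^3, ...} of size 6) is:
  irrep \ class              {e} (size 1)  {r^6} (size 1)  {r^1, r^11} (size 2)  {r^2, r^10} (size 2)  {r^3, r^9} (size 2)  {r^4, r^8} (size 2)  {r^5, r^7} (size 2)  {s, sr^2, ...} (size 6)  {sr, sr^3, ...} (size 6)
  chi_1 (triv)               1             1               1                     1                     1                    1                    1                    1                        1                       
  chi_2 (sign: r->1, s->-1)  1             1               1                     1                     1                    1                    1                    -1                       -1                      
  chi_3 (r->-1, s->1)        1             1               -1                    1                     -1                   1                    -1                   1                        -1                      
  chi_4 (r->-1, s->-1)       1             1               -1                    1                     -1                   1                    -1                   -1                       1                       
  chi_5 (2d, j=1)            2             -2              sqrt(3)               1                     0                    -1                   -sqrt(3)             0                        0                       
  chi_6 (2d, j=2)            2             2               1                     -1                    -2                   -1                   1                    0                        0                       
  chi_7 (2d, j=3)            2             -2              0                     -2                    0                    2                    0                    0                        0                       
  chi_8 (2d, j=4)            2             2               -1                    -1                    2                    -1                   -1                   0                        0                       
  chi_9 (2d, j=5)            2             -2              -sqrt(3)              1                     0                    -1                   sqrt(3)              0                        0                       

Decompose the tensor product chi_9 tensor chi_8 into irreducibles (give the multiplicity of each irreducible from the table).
chi_9 tensor chi_8 = chi_5 + chi_7 (all other irreducibles have multiplicity 0).

Working: The character of a tensor product is the pointwise product (chi_9 * chi_8)(C) = chi_9(C) * chi_8(C):
  {e}: (2)*(2), {r^6}: (-2)*(2), {r^1, r^11}: (-sqrt(3))*(-1), {r^2, r^10}: (1)*(-1), {r^3, r^9}: (0)*(2), {r^4, r^8}: (-1)*(-1), {r^5, r^7}: (sqrt(3))*(-1), {s, sr^2, ...}: (0)*(0), {sr, sr^3, ...}: (0)*(0)
so (chi_9 * chi_8) takes values
  {e} -> 4, {r^6} -> -4, {r^1, r^11} -> sqrt(3), {r^2, r^10} -> -1, {r^3, r^9} -> 0, {r^4, r^8} -> 1, {r^5, r^7} -> -sqrt(3), {s, sr^2, ...} -> 0, {sr, sr^3, ...} -> 0.
Now take the inner product of this character with each irreducible chi from the table, <chi_9*chi_8, chi> = (1/24) sum_C |C| (chi_9*chi_8)(C) conj(chi(C)):
  <chi_9*chi_8, chi_1> = (1/24)[1*(4)*conj(1) + 1*(-4)*conj(1) + 2*(sqrt(3))*conj(1) + 2*(-1)*conj(1) + 2*(0)*conj(1) + 2*(1)*conj(1) + 2*(-sqrt(3))*conj(1) + 6*(0)*conj(1) + 6*(0)*conj(1)]
      = (1/24)[(4) + (-4) + (2*sqrt(3)) + (-2) + (0) + (2) + (-2*sqrt(3)) + (0) + (0)] = 0/24 = 0
  <chi_9*chi_8, chi_2> = (1/24)[1*(4)*conj(1) + 1*(-4)*conj(1) + 2*(sqrt(3))*conj(1) + 2*(-1)*conj(1) + 2*(0)*conj(1) + 2*(1)*conj(1) + 2*(-sqrt(3))*conj(1) + 6*(0)*conj(-1) + 6*(0)*conj(-1)]
      = (1/24)[(4) + (-4) + (2*sqrt(3)) + (-2) + (0) + (2) + (-2*sqrt(3)) + (0) + (0)] = 0/24 = 0
  <chi_9*chi_8, chi_3> = (1/24)[1*(4)*conj(1) + 1*(-4)*conj(1) + 2*(sqrt(3))*conj(-1) + 2*(-1)*conj(1) + 2*(0)*conj(-1) + 2*(1)*conj(1) + 2*(-sqrt(3))*conj(-1) + 6*(0)*conj(1) + 6*(0)*conj(-1)]
      = (1/24)[(4) + (-4) + (-2*sqrt(3)) + (-2) + (0) + (2) + (2*sqrt(3)) + (0) + (0)] = 0/24 = 0
  <chi_9*chi_8, chi_4> = (1/24)[1*(4)*conj(1) + 1*(-4)*conj(1) + 2*(sqrt(3))*conj(-1) + 2*(-1)*conj(1) + 2*(0)*conj(-1) + 2*(1)*conj(1) + 2*(-sqrt(3))*conj(-1) + 6*(0)*conj(-1) + 6*(0)*conj(1)]
      = (1/24)[(4) + (-4) + (-2*sqrt(3)) + (-2) + (0) + (2) + (2*sqrt(3)) + (0) + (0)] = 0/24 = 0
  <chi_9*chi_8, chi_5> = (1/24)[1*(4)*conj(2) + 1*(-4)*conj(-2) + 2*(sqrt(3))*conj(sqrt(3)) + 2*(-1)*conj(1) + 2*(0)*conj(0) + 2*(1)*conj(-1) + 2*(-sqrt(3))*conj(-sqrt(3)) + 6*(0)*conj(0) + 6*(0)*conj(0)]
      = (1/24)[(8) + (8) + (6) + (-2) + (0) + (-2) + (6) + (0) + (0)] = 24/24 = 1
  <chi_9*chi_8, chi_6> = (1/24)[1*(4)*conj(2) + 1*(-4)*conj(2) + 2*(sqrt(3))*conj(1) + 2*(-1)*conj(-1) + 2*(0)*conj(-2) + 2*(1)*conj(-1) + 2*(-sqrt(3))*conj(1) + 6*(0)*conj(0) + 6*(0)*conj(0)]
      = (1/24)[(8) + (-8) + (2*sqrt(3)) + (2) + (0) + (-2) + (-2*sqrt(3)) + (0) + (0)] = 0/24 = 0
  <chi_9*chi_8, chi_7> = (1/24)[1*(4)*conj(2) + 1*(-4)*conj(-2) + 2*(sqrt(3))*conj(0) + 2*(-1)*conj(-2) + 2*(0)*conj(0) + 2*(1)*conj(2) + 2*(-sqrt(3))*conj(0) + 6*(0)*conj(0) + 6*(0)*conj(0)]
      = (1/24)[(8) + (8) + (0) + (4) + (0) + (4) + (0) + (0) + (0)] = 24/24 = 1
  <chi_9*chi_8, chi_8> = (1/24)[1*(4)*conj(2) + 1*(-4)*conj(2) + 2*(sqrt(3))*conj(-1) + 2*(-1)*conj(-1) + 2*(0)*conj(2) + 2*(1)*conj(-1) + 2*(-sqrt(3))*conj(-1) + 6*(0)*conj(0) + 6*(0)*conj(0)]
      = (1/24)[(8) + (-8) + (-2*sqrt(3)) + (2) + (0) + (-2) + (2*sqrt(3)) + (0) + (0)] = 0/24 = 0
  <chi_9*chi_8, chi_9> = (1/24)[1*(4)*conj(2) + 1*(-4)*conj(-2) + 2*(sqrt(3))*conj(-sqrt(3)) + 2*(-1)*conj(1) + 2*(0)*conj(0) + 2*(1)*conj(-1) + 2*(-sqrt(3))*conj(sqrt(3)) + 6*(0)*conj(0) + 6*(0)*conj(0)]
      = (1/24)[(8) + (8) + (-6) + (-2) + (0) + (-2) + (-6) + (0) + (0)] = 0/24 = 0
Hence the multiplicities are chi_5: 1, chi_7: 1. Dimension check: dim(chi_9)*dim(chi_8) = 2*2 = 4 and sum (mult * dim) = 1*2 + 1*2 = 4.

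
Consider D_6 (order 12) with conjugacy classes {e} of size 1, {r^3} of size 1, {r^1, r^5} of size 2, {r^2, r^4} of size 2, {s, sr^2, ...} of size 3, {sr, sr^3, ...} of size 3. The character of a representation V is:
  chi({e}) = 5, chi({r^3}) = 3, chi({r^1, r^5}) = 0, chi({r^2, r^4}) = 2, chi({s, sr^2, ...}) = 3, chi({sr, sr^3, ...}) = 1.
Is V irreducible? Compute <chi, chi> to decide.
Not irreducible (reducible): <chi, chi> = 6 > 1.

Derivation: <chi, chi> = (1/|G|) sum_C |C| * |chi(C)|^2 = (1/12)[1*|5|^2 + 1*|3|^2 + 2*|0|^2 + 2*|2|^2 + 3*|3|^2 + 3*|1|^2]
  = (1/12)[(25) + (9) + (0) + (8) + (27) + (3)] = 72/12 = 6.
A character is irreducible iff <chi, chi> = 1, so this representation is reducible.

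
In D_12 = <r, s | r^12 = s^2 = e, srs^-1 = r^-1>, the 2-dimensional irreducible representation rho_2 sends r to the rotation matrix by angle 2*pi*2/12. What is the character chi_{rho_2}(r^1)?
chi_{rho_2}(r^1) = 2*cos(2*pi*2*1/12) = 1

Details: rho_2(r^1) is rotation by angle 2*pi*2*1/12, whose trace is 2*cos(2*pi*2*1/12) = 1.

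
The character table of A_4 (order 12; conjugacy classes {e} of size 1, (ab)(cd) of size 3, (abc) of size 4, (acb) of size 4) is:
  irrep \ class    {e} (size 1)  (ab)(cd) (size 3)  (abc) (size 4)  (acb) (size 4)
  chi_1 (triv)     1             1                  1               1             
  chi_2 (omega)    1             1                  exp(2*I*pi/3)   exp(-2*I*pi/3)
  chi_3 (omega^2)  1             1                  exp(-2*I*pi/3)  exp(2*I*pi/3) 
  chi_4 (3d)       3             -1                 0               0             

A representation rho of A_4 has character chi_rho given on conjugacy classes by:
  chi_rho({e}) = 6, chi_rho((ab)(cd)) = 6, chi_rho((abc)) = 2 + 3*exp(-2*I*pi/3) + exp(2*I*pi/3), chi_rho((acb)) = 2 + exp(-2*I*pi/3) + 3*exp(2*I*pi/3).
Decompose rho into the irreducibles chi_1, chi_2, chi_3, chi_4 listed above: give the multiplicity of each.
Multiplicities: chi_1: 2, chi_2: 1, chi_3: 3, chi_4: 0.

Explanation: Use <chi_rho, chi> = (1/|G|) sum_C |C| * chi_rho(C) * conj(chi(C)) with |G| = 12 for each irreducible chi in the table:
  <chi_rho, chi_1> = (1/12)[1*(6)*conj(1) + 3*(6)*conj(1) + 4*(2 + 3*exp(-2*I*pi/3) + exp(2*I*pi/3))*conj(1) + 4*(2 + exp(-2*I*pi/3) + 3*exp(2*I*pi/3))*conj(1)]
      = (1/12)[(6) + (18) + (8 + 12*exp(-2*I*pi/3) + 4*exp(2*I*pi/3)) + (8 + 4*exp(-2*I*pi/3) + 12*exp(2*I*pi/3))] = 24/12 = 2
  <chi_rho, chi_2> = (1/12)[1*(6)*conj(1) + 3*(6)*conj(1) + 4*(2 + 3*exp(-2*I*pi/3) + exp(2*I*pi/3))*conj(exp(2*I*pi/3)) + 4*(2 + exp(-2*I*pi/3) + 3*exp(2*I*pi/3))*conj(exp(-2*I*pi/3))]
      = (1/12)[(6) + (18) + (4 + 8*exp(-2*I*pi/3) + 12*exp(2*I*pi/3)) + (4 + 12*exp(-2*I*pi/3) + 8*exp(2*I*pi/3))] = 12/12 = 1
  <chi_rho, chi_3> = (1/12)[1*(6)*conj(1) + 3*(6)*conj(1) + 4*(2 + 3*exp(-2*I*pi/3) + exp(2*I*pi/3))*conj(exp(-2*I*pi/3)) + 4*(2 + exp(-2*I*pi/3) + 3*exp(2*I*pi/3))*conj(exp(2*I*pi/3))]
      = (1/12)[(6) + (18) + (12 + 4*exp(-2*I*pi/3) + 8*exp(2*I*pi/3)) + (12 + 8*exp(-2*I*pi/3) + 4*exp(2*I*pi/3))] = 36/12 = 3
  <chi_rho, chi_4> = (1/12)[1*(6)*conj(3) + 3*(6)*conj(-1) + 4*(2 + 3*exp(-2*I*pi/3) + exp(2*I*pi/3))*conj(0) + 4*(2 + exp(-2*I*pi/3) + 3*exp(2*I*pi/3))*conj(0)]
      = (1/12)[(18) + (-18) + (0) + (0)] = 0/12 = 0
(Exp terms are combined using exp(i*s)*conj(exp(i*t)) = exp(i*(s-t)), and sums of them are collapsed using the identity that for every m > 1 the m distinct m-th roots of unity sum to 0, e.g. 1 + exp(2*I*pi/3) + exp(-2*I*pi/3) = 0.)
Dimension check: dim(rho) = sum (mult * dim) = 2*1 + 1*1 + 3*1 + 0*3 = 6 = chi_rho(e) = 6.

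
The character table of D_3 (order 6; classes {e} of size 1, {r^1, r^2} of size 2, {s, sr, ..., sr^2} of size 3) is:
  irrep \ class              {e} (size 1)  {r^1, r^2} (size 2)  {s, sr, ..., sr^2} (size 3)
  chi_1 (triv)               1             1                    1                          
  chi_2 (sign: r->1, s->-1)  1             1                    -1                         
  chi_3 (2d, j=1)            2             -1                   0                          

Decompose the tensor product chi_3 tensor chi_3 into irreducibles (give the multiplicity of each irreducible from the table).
chi_3 tensor chi_3 = chi_1 + chi_2 + chi_3 (all other irreducibles have multiplicity 0).

Derivation: The character of a tensor product is the pointwise product (chi_3 * chi_3)(C) = chi_3(C) * chi_3(C):
  {e}: (2)*(2), {r^1, r^2}: (-1)*(-1), {s, sr, ..., sr^2}: (0)*(0)
so (chi_3 * chi_3) takes values
  {e} -> 4, {r^1, r^2} -> 1, {s, sr, ..., sr^2} -> 0.
Now take the inner product of this character with each irreducible chi from the table, <chi_3*chi_3, chi> = (1/6) sum_C |C| (chi_3*chi_3)(C) conj(chi(C)):
  <chi_3*chi_3, chi_1> = (1/6)[1*(4)*conj(1) + 2*(1)*conj(1) + 3*(0)*conj(1)]
      = (1/6)[(4) + (2) + (0)] = 6/6 = 1
  <chi_3*chi_3, chi_2> = (1/6)[1*(4)*conj(1) + 2*(1)*conj(1) + 3*(0)*conj(-1)]
      = (1/6)[(4) + (2) + (0)] = 6/6 = 1
  <chi_3*chi_3, chi_3> = (1/6)[1*(4)*conj(2) + 2*(1)*conj(-1) + 3*(0)*conj(0)]
      = (1/6)[(8) + (-2) + (0)] = 6/6 = 1
Hence the multiplicities are chi_1: 1, chi_2: 1, chi_3: 1. Dimension check: dim(chi_3)*dim(chi_3) = 2*2 = 4 and sum (mult * dim) = 1*1 + 1*1 + 1*2 = 4.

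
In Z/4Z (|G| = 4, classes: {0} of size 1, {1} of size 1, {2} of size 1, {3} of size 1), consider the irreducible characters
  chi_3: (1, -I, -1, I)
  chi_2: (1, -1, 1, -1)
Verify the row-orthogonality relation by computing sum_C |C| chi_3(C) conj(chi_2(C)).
Sum = 0; so <chi_3, chi_2> = 0 (distinct irreducibles are orthogonal).

Reasoning: Compute term by term over conjugacy classes (|C| * chi_3(C) * conj(chi_2(C))):
  1*(1)*conj(1) + 1*(-I)*conj(-1) + 1*(-1)*conj(1) + 1*(I)*conj(-1)
  = (1) + (I) + (-1) + (-I)
  = 0.
(Exp terms are combined using exp(i*s)*conj(exp(i*t)) = exp(i*(s-t)), and sums of them are collapsed using the identity that for every m > 1 the m distinct m-th roots of unity sum to 0, e.g. 1 + exp(2*I*pi/3) + exp(-2*I*pi/3) = 0.)
Dividing by |G| = 4 gives 0/4 = 0, matching the row-orthogonality relation <chi_3, chi_2> = [chi_3 = chi_2].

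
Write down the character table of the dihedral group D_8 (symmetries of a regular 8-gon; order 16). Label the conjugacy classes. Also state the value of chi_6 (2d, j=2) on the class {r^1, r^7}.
Conjugacy classes: {e} of size 1, {r^4} of size 1, {r^1, r^7} of size 2, {r^2, r^6} of size 2, {r^3, r^5} of size 2, {s, sr^2, ...} of size 4, {sr, sr^3, ...} of size 4.
Character table:
  irrep \ class              {e} (size 1)  {r^4} (size 1)  {r^1, r^7} (size 2)  {r^2, r^6} (size 2)  {r^3, r^5} (size 2)  {s, sr^2, ...} (size 4)  {sr, sr^3, ...} (size 4)
  chi_1 (triv)               1             1               1                    1                    1                    1                        1                       
  chi_2 (sign: r->1, s->-1)  1             1               1                    1                    1                    -1                       -1                      
  chi_3 (r->-1, s->1)        1             1               -1                   1                    -1                   1                        -1                      
  chi_4 (r->-1, s->-1)       1             1               -1                   1                    -1                   -1                       1                       
  chi_5 (2d, j=1)            2             -2              sqrt(2)              0                    -sqrt(2)             0                        0                       
  chi_6 (2d, j=2)            2             2               0                    -2                   0                    0                        0                       
  chi_7 (2d, j=3)            2             -2              -sqrt(2)             0                    sqrt(2)              0                        0                       

Spot check: chi_6 (2d, j=2) on {r^1, r^7} = 0.

Solution. D_8 has order 2*8 = 16 with 7 conjugacy classes, hence 7 irreducibles. Sum of squared dims 1 + 1 + 1 + 1 + 4 + 4 + 4 = 16 = |G|. Linear characters come from the abelianisation; the 2-dimensional irreps have character r^k -> 2*cos(2*pi*j*k/8), reflections -> 0.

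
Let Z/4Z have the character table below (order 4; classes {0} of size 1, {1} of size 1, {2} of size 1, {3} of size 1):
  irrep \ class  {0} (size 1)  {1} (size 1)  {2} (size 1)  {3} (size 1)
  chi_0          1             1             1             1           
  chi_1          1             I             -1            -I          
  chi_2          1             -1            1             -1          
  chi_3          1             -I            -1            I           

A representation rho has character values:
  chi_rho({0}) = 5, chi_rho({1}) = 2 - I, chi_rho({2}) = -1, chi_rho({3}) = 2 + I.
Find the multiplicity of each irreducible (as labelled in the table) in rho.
Multiplicities: chi_0: 2, chi_1: 1, chi_2: 0, chi_3: 2.

Argument: Use <chi_rho, chi> = (1/|G|) sum_C |C| * chi_rho(C) * conj(chi(C)) with |G| = 4 for each irreducible chi in the table:
  <chi_rho, chi_0> = (1/4)[1*(5)*conj(1) + 1*(2 - I)*conj(1) + 1*(-1)*conj(1) + 1*(2 + I)*conj(1)]
      = (1/4)[(5) + (2 - I) + (-1) + (2 + I)] = 8/4 = 2
  <chi_rho, chi_1> = (1/4)[1*(5)*conj(1) + 1*(2 - I)*conj(I) + 1*(-1)*conj(-1) + 1*(2 + I)*conj(-I)]
      = (1/4)[(5) + (-1 - 2*I) + (1) + (-1 + 2*I)] = 4/4 = 1
  <chi_rho, chi_2> = (1/4)[1*(5)*conj(1) + 1*(2 - I)*conj(-1) + 1*(-1)*conj(1) + 1*(2 + I)*conj(-1)]
      = (1/4)[(5) + (-2 + I) + (-1) + (-2 - I)] = 0/4 = 0
  <chi_rho, chi_3> = (1/4)[1*(5)*conj(1) + 1*(2 - I)*conj(-I) + 1*(-1)*conj(-1) + 1*(2 + I)*conj(I)]
      = (1/4)[(5) + (1 + 2*I) + (1) + (1 - 2*I)] = 8/4 = 2
(Exp terms are combined using exp(i*s)*conj(exp(i*t)) = exp(i*(s-t)), and sums of them are collapsed using the identity that for every m > 1 the m distinct m-th roots of unity sum to 0, e.g. 1 + exp(2*I*pi/3) + exp(-2*I*pi/3) = 0.)
Dimension check: dim(rho) = sum (mult * dim) = 2*1 + 1*1 + 0*1 + 2*1 = 5 = chi_rho(e) = 5.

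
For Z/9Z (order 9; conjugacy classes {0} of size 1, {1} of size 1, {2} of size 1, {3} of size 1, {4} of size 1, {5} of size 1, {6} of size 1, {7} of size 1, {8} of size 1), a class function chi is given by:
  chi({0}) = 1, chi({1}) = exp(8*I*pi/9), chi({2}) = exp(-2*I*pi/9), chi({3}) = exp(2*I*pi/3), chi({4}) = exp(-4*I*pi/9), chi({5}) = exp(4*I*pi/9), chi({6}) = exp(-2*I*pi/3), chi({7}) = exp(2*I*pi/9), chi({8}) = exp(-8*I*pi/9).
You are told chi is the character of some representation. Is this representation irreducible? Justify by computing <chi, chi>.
Irreducible: <chi, chi> = 1.

Argument: <chi, chi> = (1/|G|) sum_C |C| * |chi(C)|^2 = (1/9)[1*|1|^2 + 1*|exp(8*I*pi/9)|^2 + 1*|exp(-2*I*pi/9)|^2 + 1*|exp(2*I*pi/3)|^2 + 1*|exp(-4*I*pi/9)|^2 + 1*|exp(4*I*pi/9)|^2 + 1*|exp(-2*I*pi/3)|^2 + 1*|exp(2*I*pi/9)|^2 + 1*|exp(-8*I*pi/9)|^2]
  = (1/9)[(1) + (1) + (1) + (1) + (1) + (1) + (1) + (1) + (1)] = 9/9 = 1.
(Exp terms are combined using exp(i*s)*conj(exp(i*t)) = exp(i*(s-t)), and sums of them are collapsed using the identity that for every m > 1 the m distinct m-th roots of unity sum to 0, e.g. 1 + exp(2*I*pi/3) + exp(-2*I*pi/3) = 0.)
A character is irreducible iff <chi, chi> = 1, so this representation is irreducible.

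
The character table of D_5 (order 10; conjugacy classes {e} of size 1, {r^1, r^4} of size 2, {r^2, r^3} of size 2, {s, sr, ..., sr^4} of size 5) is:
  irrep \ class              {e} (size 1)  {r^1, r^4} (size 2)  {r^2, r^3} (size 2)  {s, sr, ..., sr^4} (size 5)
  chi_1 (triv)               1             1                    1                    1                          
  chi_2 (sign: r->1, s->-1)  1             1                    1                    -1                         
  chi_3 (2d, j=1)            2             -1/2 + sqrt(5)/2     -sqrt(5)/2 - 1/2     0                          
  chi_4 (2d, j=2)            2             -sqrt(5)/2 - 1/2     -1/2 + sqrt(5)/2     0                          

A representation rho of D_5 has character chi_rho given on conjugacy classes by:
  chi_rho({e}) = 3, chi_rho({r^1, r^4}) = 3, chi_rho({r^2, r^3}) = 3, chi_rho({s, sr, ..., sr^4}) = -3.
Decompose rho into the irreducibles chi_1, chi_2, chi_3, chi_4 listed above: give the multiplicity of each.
Multiplicities: chi_1: 0, chi_2: 3, chi_3: 0, chi_4: 0.

Use <chi_rho, chi> = (1/|G|) sum_C |C| * chi_rho(C) * conj(chi(C)) with |G| = 10 for each irreducible chi in the table:
  <chi_rho, chi_1> = (1/10)[1*(3)*conj(1) + 2*(3)*conj(1) + 2*(3)*conj(1) + 5*(-3)*conj(1)]
      = (1/10)[(3) + (6) + (6) + (-15)] = 0/10 = 0
  <chi_rho, chi_2> = (1/10)[1*(3)*conj(1) + 2*(3)*conj(1) + 2*(3)*conj(1) + 5*(-3)*conj(-1)]
      = (1/10)[(3) + (6) + (6) + (15)] = 30/10 = 3
  <chi_rho, chi_3> = (1/10)[1*(3)*conj(2) + 2*(3)*conj(-1/2 + sqrt(5)/2) + 2*(3)*conj(-sqrt(5)/2 - 1/2) + 5*(-3)*conj(0)]
      = (1/10)[(6) + (-3 + 3*sqrt(5)) + (-3*sqrt(5) - 3) + (0)] = 0/10 = 0
  <chi_rho, chi_4> = (1/10)[1*(3)*conj(2) + 2*(3)*conj(-sqrt(5)/2 - 1/2) + 2*(3)*conj(-1/2 + sqrt(5)/2) + 5*(-3)*conj(0)]
      = (1/10)[(6) + (-3*sqrt(5) - 3) + (-3 + 3*sqrt(5)) + (0)] = 0/10 = 0
Dimension check: dim(rho) = sum (mult * dim) = 0*1 + 3*1 + 0*2 + 0*2 = 3 = chi_rho(e) = 3.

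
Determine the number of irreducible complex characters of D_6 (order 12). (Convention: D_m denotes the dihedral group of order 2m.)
6

The number of irreducible complex representations of a finite group equals its number of conjugacy classes. D_6 has 6 conjugacy classes (n/2 + 3 for n even), so D_6 (order 12) has exactly 6 irreducible complex representations.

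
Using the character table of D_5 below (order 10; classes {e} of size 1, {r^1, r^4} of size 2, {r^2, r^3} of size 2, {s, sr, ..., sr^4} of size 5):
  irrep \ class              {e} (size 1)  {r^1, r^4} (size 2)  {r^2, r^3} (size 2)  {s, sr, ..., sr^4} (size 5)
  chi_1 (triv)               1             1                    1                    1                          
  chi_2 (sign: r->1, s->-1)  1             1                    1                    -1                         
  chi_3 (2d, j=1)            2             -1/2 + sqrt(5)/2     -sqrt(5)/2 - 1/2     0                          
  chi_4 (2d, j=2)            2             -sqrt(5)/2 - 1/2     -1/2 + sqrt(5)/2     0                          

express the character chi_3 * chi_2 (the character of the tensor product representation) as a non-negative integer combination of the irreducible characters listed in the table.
chi_3 tensor chi_2 = chi_3 (all other irreducibles have multiplicity 0).

Argument: The character of a tensor product is the pointwise product (chi_3 * chi_2)(C) = chi_3(C) * chi_2(C):
  {e}: (2)*(1), {r^1, r^4}: (-1/2 + sqrt(5)/2)*(1), {r^2, r^3}: (-sqrt(5)/2 - 1/2)*(1), {s, sr, ..., sr^4}: (0)*(-1)
so (chi_3 * chi_2) takes values
  {e} -> 2, {r^1, r^4} -> -1/2 + sqrt(5)/2, {r^2, r^3} -> -sqrt(5)/2 - 1/2, {s, sr, ..., sr^4} -> 0.
Now take the inner product of this character with each irreducible chi from the table, <chi_3*chi_2, chi> = (1/10) sum_C |C| (chi_3*chi_2)(C) conj(chi(C)):
  <chi_3*chi_2, chi_1> = (1/10)[1*(2)*conj(1) + 2*(-1/2 + sqrt(5)/2)*conj(1) + 2*(-sqrt(5)/2 - 1/2)*conj(1) + 5*(0)*conj(1)]
      = (1/10)[(2) + (-1 + sqrt(5)) + (-sqrt(5) - 1) + (0)] = 0/10 = 0
  <chi_3*chi_2, chi_2> = (1/10)[1*(2)*conj(1) + 2*(-1/2 + sqrt(5)/2)*conj(1) + 2*(-sqrt(5)/2 - 1/2)*conj(1) + 5*(0)*conj(-1)]
      = (1/10)[(2) + (-1 + sqrt(5)) + (-sqrt(5) - 1) + (0)] = 0/10 = 0
  <chi_3*chi_2, chi_3> = (1/10)[1*(2)*conj(2) + 2*(-1/2 + sqrt(5)/2)*conj(-1/2 + sqrt(5)/2) + 2*(-sqrt(5)/2 - 1/2)*conj(-sqrt(5)/2 - 1/2) + 5*(0)*conj(0)]
      = (1/10)[(4) + (3 - sqrt(5)) + (sqrt(5) + 3) + (0)] = 10/10 = 1
  <chi_3*chi_2, chi_4> = (1/10)[1*(2)*conj(2) + 2*(-1/2 + sqrt(5)/2)*conj(-sqrt(5)/2 - 1/2) + 2*(-sqrt(5)/2 - 1/2)*conj(-1/2 + sqrt(5)/2) + 5*(0)*conj(0)]
      = (1/10)[(4) + (-2) + (-2) + (0)] = 0/10 = 0
Hence the multiplicities are chi_3: 1. Dimension check: dim(chi_3)*dim(chi_2) = 2*1 = 2 and sum (mult * dim) = 1*2 = 2.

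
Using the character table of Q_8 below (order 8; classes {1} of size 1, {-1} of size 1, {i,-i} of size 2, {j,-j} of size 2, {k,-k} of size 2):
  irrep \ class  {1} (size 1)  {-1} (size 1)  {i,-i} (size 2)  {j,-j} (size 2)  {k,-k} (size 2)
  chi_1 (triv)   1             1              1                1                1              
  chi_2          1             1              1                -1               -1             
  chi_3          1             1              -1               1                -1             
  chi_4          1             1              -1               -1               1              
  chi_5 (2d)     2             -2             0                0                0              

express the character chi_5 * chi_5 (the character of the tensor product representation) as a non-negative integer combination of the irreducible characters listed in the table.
chi_5 tensor chi_5 = chi_1 + chi_2 + chi_3 + chi_4 (all other irreducibles have multiplicity 0).

Argument: The character of a tensor product is the pointwise product (chi_5 * chi_5)(C) = chi_5(C) * chi_5(C):
  {1}: (2)*(2), {-1}: (-2)*(-2), {i,-i}: (0)*(0), {j,-j}: (0)*(0), {k,-k}: (0)*(0)
so (chi_5 * chi_5) takes values
  {1} -> 4, {-1} -> 4, {i,-i} -> 0, {j,-j} -> 0, {k,-k} -> 0.
Now take the inner product of this character with each irreducible chi from the table, <chi_5*chi_5, chi> = (1/8) sum_C |C| (chi_5*chi_5)(C) conj(chi(C)):
  <chi_5*chi_5, chi_1> = (1/8)[1*(4)*conj(1) + 1*(4)*conj(1) + 2*(0)*conj(1) + 2*(0)*conj(1) + 2*(0)*conj(1)]
      = (1/8)[(4) + (4) + (0) + (0) + (0)] = 8/8 = 1
  <chi_5*chi_5, chi_2> = (1/8)[1*(4)*conj(1) + 1*(4)*conj(1) + 2*(0)*conj(1) + 2*(0)*conj(-1) + 2*(0)*conj(-1)]
      = (1/8)[(4) + (4) + (0) + (0) + (0)] = 8/8 = 1
  <chi_5*chi_5, chi_3> = (1/8)[1*(4)*conj(1) + 1*(4)*conj(1) + 2*(0)*conj(-1) + 2*(0)*conj(1) + 2*(0)*conj(-1)]
      = (1/8)[(4) + (4) + (0) + (0) + (0)] = 8/8 = 1
  <chi_5*chi_5, chi_4> = (1/8)[1*(4)*conj(1) + 1*(4)*conj(1) + 2*(0)*conj(-1) + 2*(0)*conj(-1) + 2*(0)*conj(1)]
      = (1/8)[(4) + (4) + (0) + (0) + (0)] = 8/8 = 1
  <chi_5*chi_5, chi_5> = (1/8)[1*(4)*conj(2) + 1*(4)*conj(-2) + 2*(0)*conj(0) + 2*(0)*conj(0) + 2*(0)*conj(0)]
      = (1/8)[(8) + (-8) + (0) + (0) + (0)] = 0/8 = 0
Hence the multiplicities are chi_1: 1, chi_2: 1, chi_3: 1, chi_4: 1. Dimension check: dim(chi_5)*dim(chi_5) = 2*2 = 4 and sum (mult * dim) = 1*1 + 1*1 + 1*1 + 1*1 = 4.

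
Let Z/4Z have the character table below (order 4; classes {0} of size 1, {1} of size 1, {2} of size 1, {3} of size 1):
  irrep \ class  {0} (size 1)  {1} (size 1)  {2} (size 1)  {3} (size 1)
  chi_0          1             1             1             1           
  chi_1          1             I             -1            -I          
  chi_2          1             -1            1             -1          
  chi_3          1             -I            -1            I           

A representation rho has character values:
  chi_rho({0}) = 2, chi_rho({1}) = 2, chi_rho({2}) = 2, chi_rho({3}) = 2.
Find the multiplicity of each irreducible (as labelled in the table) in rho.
Multiplicities: chi_0: 2, chi_1: 0, chi_2: 0, chi_3: 0.

Reasoning: Use <chi_rho, chi> = (1/|G|) sum_C |C| * chi_rho(C) * conj(chi(C)) with |G| = 4 for each irreducible chi in the table:
  <chi_rho, chi_0> = (1/4)[1*(2)*conj(1) + 1*(2)*conj(1) + 1*(2)*conj(1) + 1*(2)*conj(1)]
      = (1/4)[(2) + (2) + (2) + (2)] = 8/4 = 2
  <chi_rho, chi_1> = (1/4)[1*(2)*conj(1) + 1*(2)*conj(I) + 1*(2)*conj(-1) + 1*(2)*conj(-I)]
      = (1/4)[(2) + (-2*I) + (-2) + (2*I)] = 0/4 = 0
  <chi_rho, chi_2> = (1/4)[1*(2)*conj(1) + 1*(2)*conj(-1) + 1*(2)*conj(1) + 1*(2)*conj(-1)]
      = (1/4)[(2) + (-2) + (2) + (-2)] = 0/4 = 0
  <chi_rho, chi_3> = (1/4)[1*(2)*conj(1) + 1*(2)*conj(-I) + 1*(2)*conj(-1) + 1*(2)*conj(I)]
      = (1/4)[(2) + (2*I) + (-2) + (-2*I)] = 0/4 = 0
(Exp terms are combined using exp(i*s)*conj(exp(i*t)) = exp(i*(s-t)), and sums of them are collapsed using the identity that for every m > 1 the m distinct m-th roots of unity sum to 0, e.g. 1 + exp(2*I*pi/3) + exp(-2*I*pi/3) = 0.)
Dimension check: dim(rho) = sum (mult * dim) = 2*1 + 0*1 + 0*1 + 0*1 = 2 = chi_rho(e) = 2.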